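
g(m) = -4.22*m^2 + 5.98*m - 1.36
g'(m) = 5.98 - 8.44*m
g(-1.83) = -26.44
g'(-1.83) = 21.43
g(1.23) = -0.39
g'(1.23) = -4.40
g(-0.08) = -1.87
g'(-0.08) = 6.66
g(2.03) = -6.61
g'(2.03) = -11.15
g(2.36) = -10.75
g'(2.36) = -13.94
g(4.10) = -47.78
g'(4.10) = -28.62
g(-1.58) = -21.34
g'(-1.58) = 19.32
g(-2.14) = -33.48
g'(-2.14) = 24.04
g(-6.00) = -189.16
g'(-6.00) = 56.62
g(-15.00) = -1040.56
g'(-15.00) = 132.58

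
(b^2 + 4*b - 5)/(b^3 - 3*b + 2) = (b + 5)/(b^2 + b - 2)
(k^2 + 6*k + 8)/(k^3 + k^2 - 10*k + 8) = (k + 2)/(k^2 - 3*k + 2)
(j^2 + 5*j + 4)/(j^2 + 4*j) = (j + 1)/j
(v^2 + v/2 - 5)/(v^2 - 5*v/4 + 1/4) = 2*(2*v^2 + v - 10)/(4*v^2 - 5*v + 1)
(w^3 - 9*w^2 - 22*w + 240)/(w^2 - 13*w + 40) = (w^2 - w - 30)/(w - 5)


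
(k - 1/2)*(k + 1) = k^2 + k/2 - 1/2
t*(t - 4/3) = t^2 - 4*t/3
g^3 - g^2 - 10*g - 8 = (g - 4)*(g + 1)*(g + 2)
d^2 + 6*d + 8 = (d + 2)*(d + 4)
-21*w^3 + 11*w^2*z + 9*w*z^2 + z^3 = (-w + z)*(3*w + z)*(7*w + z)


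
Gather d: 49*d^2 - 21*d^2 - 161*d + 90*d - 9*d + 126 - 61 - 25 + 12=28*d^2 - 80*d + 52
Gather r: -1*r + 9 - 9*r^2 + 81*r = -9*r^2 + 80*r + 9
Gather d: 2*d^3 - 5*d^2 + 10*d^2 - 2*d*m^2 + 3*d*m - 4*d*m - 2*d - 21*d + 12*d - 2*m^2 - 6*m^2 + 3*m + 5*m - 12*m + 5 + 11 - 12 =2*d^3 + 5*d^2 + d*(-2*m^2 - m - 11) - 8*m^2 - 4*m + 4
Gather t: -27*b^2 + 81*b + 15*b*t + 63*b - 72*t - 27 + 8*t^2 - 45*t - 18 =-27*b^2 + 144*b + 8*t^2 + t*(15*b - 117) - 45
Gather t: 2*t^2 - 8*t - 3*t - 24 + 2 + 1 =2*t^2 - 11*t - 21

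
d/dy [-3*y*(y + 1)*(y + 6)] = -9*y^2 - 42*y - 18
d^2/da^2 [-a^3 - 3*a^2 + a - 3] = -6*a - 6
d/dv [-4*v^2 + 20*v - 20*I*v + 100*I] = -8*v + 20 - 20*I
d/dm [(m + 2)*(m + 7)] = 2*m + 9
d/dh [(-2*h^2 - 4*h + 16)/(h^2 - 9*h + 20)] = 2*(11*h^2 - 56*h + 32)/(h^4 - 18*h^3 + 121*h^2 - 360*h + 400)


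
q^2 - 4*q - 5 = (q - 5)*(q + 1)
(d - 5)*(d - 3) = d^2 - 8*d + 15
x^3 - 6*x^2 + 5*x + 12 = (x - 4)*(x - 3)*(x + 1)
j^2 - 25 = (j - 5)*(j + 5)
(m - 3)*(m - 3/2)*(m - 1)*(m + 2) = m^4 - 7*m^3/2 - 2*m^2 + 27*m/2 - 9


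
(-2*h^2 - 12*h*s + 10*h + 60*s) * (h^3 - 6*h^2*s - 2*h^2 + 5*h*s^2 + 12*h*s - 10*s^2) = -2*h^5 + 14*h^4 + 62*h^3*s^2 - 20*h^3 - 60*h^2*s^3 - 434*h^2*s^2 + 420*h*s^3 + 620*h*s^2 - 600*s^3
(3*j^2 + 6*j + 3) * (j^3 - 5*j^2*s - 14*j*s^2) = 3*j^5 - 15*j^4*s + 6*j^4 - 42*j^3*s^2 - 30*j^3*s + 3*j^3 - 84*j^2*s^2 - 15*j^2*s - 42*j*s^2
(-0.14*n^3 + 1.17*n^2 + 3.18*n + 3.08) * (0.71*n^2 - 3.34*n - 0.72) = -0.0994*n^5 + 1.2983*n^4 - 1.5492*n^3 - 9.2768*n^2 - 12.5768*n - 2.2176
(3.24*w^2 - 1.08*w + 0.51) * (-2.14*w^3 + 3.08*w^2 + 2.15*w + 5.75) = -6.9336*w^5 + 12.2904*w^4 + 2.5482*w^3 + 17.8788*w^2 - 5.1135*w + 2.9325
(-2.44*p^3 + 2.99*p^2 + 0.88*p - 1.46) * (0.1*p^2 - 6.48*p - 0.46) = -0.244*p^5 + 16.1102*p^4 - 18.1648*p^3 - 7.2238*p^2 + 9.056*p + 0.6716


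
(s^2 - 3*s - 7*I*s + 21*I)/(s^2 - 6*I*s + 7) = (s - 3)/(s + I)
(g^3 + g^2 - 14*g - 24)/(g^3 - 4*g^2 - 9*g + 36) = (g + 2)/(g - 3)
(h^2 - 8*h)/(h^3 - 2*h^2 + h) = (h - 8)/(h^2 - 2*h + 1)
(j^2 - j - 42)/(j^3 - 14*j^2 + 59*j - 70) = (j + 6)/(j^2 - 7*j + 10)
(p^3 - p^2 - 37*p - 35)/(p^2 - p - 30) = (p^2 - 6*p - 7)/(p - 6)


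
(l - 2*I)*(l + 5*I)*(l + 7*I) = l^3 + 10*I*l^2 - 11*l + 70*I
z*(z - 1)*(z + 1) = z^3 - z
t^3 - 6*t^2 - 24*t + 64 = (t - 8)*(t - 2)*(t + 4)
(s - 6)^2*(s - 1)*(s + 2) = s^4 - 11*s^3 + 22*s^2 + 60*s - 72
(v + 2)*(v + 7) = v^2 + 9*v + 14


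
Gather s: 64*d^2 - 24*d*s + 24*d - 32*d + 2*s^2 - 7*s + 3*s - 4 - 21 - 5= 64*d^2 - 8*d + 2*s^2 + s*(-24*d - 4) - 30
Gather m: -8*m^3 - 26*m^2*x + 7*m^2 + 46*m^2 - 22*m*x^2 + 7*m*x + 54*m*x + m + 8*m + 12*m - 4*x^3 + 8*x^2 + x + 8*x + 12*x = -8*m^3 + m^2*(53 - 26*x) + m*(-22*x^2 + 61*x + 21) - 4*x^3 + 8*x^2 + 21*x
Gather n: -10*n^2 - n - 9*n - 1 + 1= -10*n^2 - 10*n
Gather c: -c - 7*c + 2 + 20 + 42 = 64 - 8*c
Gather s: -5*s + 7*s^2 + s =7*s^2 - 4*s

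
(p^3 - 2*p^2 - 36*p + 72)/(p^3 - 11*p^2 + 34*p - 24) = (p^2 + 4*p - 12)/(p^2 - 5*p + 4)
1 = 1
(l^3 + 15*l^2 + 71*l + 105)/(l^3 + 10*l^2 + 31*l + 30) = (l + 7)/(l + 2)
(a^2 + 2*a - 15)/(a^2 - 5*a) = (a^2 + 2*a - 15)/(a*(a - 5))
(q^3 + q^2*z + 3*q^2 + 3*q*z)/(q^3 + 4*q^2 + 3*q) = (q + z)/(q + 1)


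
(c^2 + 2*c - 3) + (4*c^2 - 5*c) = 5*c^2 - 3*c - 3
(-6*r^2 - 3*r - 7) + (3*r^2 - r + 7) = -3*r^2 - 4*r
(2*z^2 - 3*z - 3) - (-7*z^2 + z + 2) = 9*z^2 - 4*z - 5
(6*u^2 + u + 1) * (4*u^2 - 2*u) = 24*u^4 - 8*u^3 + 2*u^2 - 2*u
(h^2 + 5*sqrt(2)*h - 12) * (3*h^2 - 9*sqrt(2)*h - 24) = 3*h^4 + 6*sqrt(2)*h^3 - 150*h^2 - 12*sqrt(2)*h + 288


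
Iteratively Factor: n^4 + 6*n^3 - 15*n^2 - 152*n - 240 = (n + 4)*(n^3 + 2*n^2 - 23*n - 60) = (n + 3)*(n + 4)*(n^2 - n - 20) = (n + 3)*(n + 4)^2*(n - 5)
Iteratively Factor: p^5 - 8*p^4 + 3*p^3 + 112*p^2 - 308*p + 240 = (p + 4)*(p^4 - 12*p^3 + 51*p^2 - 92*p + 60) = (p - 2)*(p + 4)*(p^3 - 10*p^2 + 31*p - 30) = (p - 5)*(p - 2)*(p + 4)*(p^2 - 5*p + 6) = (p - 5)*(p - 2)^2*(p + 4)*(p - 3)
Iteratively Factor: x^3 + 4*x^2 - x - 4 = (x + 4)*(x^2 - 1) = (x - 1)*(x + 4)*(x + 1)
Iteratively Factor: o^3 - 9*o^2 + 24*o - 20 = (o - 5)*(o^2 - 4*o + 4) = (o - 5)*(o - 2)*(o - 2)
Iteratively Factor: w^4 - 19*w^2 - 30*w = (w)*(w^3 - 19*w - 30) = w*(w + 3)*(w^2 - 3*w - 10) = w*(w + 2)*(w + 3)*(w - 5)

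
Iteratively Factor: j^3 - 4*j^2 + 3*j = (j - 3)*(j^2 - j) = (j - 3)*(j - 1)*(j)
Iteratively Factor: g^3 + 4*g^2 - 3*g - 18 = (g + 3)*(g^2 + g - 6) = (g - 2)*(g + 3)*(g + 3)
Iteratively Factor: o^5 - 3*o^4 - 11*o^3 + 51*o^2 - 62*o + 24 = (o - 2)*(o^4 - o^3 - 13*o^2 + 25*o - 12) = (o - 2)*(o + 4)*(o^3 - 5*o^2 + 7*o - 3) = (o - 2)*(o - 1)*(o + 4)*(o^2 - 4*o + 3) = (o - 2)*(o - 1)^2*(o + 4)*(o - 3)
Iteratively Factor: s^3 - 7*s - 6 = (s + 2)*(s^2 - 2*s - 3) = (s - 3)*(s + 2)*(s + 1)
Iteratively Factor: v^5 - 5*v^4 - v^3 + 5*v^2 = (v + 1)*(v^4 - 6*v^3 + 5*v^2) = (v - 5)*(v + 1)*(v^3 - v^2) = v*(v - 5)*(v + 1)*(v^2 - v) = v^2*(v - 5)*(v + 1)*(v - 1)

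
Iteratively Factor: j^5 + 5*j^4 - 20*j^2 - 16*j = (j + 2)*(j^4 + 3*j^3 - 6*j^2 - 8*j) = j*(j + 2)*(j^3 + 3*j^2 - 6*j - 8) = j*(j - 2)*(j + 2)*(j^2 + 5*j + 4) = j*(j - 2)*(j + 1)*(j + 2)*(j + 4)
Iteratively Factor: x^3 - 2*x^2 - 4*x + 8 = (x - 2)*(x^2 - 4) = (x - 2)*(x + 2)*(x - 2)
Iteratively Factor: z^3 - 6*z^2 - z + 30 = (z + 2)*(z^2 - 8*z + 15) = (z - 3)*(z + 2)*(z - 5)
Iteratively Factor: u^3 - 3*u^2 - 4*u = (u + 1)*(u^2 - 4*u) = u*(u + 1)*(u - 4)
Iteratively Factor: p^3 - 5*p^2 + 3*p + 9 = (p - 3)*(p^2 - 2*p - 3) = (p - 3)^2*(p + 1)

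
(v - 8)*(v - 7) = v^2 - 15*v + 56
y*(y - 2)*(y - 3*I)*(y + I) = y^4 - 2*y^3 - 2*I*y^3 + 3*y^2 + 4*I*y^2 - 6*y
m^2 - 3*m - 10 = (m - 5)*(m + 2)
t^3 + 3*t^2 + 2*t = t*(t + 1)*(t + 2)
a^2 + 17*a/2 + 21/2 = (a + 3/2)*(a + 7)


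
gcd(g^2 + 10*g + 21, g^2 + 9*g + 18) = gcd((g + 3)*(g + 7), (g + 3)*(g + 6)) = g + 3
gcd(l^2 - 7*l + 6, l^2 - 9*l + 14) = 1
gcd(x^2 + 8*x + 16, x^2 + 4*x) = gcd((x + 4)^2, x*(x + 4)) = x + 4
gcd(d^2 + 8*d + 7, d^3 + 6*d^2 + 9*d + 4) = d + 1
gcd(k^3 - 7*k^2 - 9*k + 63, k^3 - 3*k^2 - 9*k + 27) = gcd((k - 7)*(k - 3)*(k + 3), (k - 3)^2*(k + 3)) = k^2 - 9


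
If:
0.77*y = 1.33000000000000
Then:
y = 1.73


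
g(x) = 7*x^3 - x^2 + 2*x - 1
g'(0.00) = 2.00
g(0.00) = -1.00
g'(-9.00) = 1721.00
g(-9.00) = -5203.00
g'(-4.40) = 417.36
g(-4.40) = -625.45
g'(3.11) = 198.89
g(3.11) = 206.11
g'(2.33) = 111.35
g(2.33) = 86.78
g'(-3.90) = 329.21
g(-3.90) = -439.24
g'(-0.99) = 24.56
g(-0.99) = -10.75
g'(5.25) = 570.31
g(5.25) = 994.86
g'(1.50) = 46.25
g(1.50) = 23.38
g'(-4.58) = 451.66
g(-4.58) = -703.64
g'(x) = 21*x^2 - 2*x + 2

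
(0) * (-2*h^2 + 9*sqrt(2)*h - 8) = 0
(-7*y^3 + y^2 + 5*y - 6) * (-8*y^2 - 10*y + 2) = 56*y^5 + 62*y^4 - 64*y^3 + 70*y - 12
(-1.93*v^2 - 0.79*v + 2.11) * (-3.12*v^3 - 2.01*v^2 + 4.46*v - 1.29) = 6.0216*v^5 + 6.3441*v^4 - 13.6031*v^3 - 5.2748*v^2 + 10.4297*v - 2.7219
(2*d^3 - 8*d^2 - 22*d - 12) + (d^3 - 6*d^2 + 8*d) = 3*d^3 - 14*d^2 - 14*d - 12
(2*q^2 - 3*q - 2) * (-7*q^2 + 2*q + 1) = -14*q^4 + 25*q^3 + 10*q^2 - 7*q - 2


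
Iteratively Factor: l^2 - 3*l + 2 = (l - 1)*(l - 2)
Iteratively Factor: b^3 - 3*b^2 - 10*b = (b)*(b^2 - 3*b - 10) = b*(b + 2)*(b - 5)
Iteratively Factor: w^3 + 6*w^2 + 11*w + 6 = (w + 2)*(w^2 + 4*w + 3) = (w + 2)*(w + 3)*(w + 1)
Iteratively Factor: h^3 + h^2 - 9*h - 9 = (h + 3)*(h^2 - 2*h - 3) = (h + 1)*(h + 3)*(h - 3)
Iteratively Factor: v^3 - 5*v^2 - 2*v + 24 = (v - 3)*(v^2 - 2*v - 8) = (v - 3)*(v + 2)*(v - 4)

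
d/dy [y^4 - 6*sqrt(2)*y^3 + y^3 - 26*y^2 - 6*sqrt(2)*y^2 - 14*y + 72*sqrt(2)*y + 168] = 4*y^3 - 18*sqrt(2)*y^2 + 3*y^2 - 52*y - 12*sqrt(2)*y - 14 + 72*sqrt(2)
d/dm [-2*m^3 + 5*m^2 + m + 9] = -6*m^2 + 10*m + 1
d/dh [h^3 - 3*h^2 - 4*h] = 3*h^2 - 6*h - 4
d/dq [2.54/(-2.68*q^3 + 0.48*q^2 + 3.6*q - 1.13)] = (20.4216*q^2 - 2.4384*q - 9.144)/(2.68*q^3 - 0.48*q^2 - 3.6*q + 1.13)^2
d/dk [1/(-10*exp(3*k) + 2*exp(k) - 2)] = (15*exp(2*k) - 1)*exp(k)/(2*(5*exp(3*k) - exp(k) + 1)^2)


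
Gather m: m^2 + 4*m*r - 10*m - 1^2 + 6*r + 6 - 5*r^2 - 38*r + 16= m^2 + m*(4*r - 10) - 5*r^2 - 32*r + 21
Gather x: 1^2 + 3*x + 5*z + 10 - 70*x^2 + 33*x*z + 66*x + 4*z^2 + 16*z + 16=-70*x^2 + x*(33*z + 69) + 4*z^2 + 21*z + 27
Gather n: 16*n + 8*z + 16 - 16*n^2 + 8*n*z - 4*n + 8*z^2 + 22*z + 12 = -16*n^2 + n*(8*z + 12) + 8*z^2 + 30*z + 28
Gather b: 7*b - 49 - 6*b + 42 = b - 7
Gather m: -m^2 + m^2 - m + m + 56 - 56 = 0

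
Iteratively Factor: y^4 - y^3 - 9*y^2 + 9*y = (y - 3)*(y^3 + 2*y^2 - 3*y) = (y - 3)*(y + 3)*(y^2 - y) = y*(y - 3)*(y + 3)*(y - 1)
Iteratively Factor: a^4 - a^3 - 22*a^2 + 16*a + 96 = (a - 4)*(a^3 + 3*a^2 - 10*a - 24) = (a - 4)*(a + 4)*(a^2 - a - 6) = (a - 4)*(a - 3)*(a + 4)*(a + 2)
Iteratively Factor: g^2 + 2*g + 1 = (g + 1)*(g + 1)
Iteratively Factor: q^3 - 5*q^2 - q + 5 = (q - 5)*(q^2 - 1) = (q - 5)*(q - 1)*(q + 1)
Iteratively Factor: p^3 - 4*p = (p + 2)*(p^2 - 2*p) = p*(p + 2)*(p - 2)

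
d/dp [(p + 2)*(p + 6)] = 2*p + 8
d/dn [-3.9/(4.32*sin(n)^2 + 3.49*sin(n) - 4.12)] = (33.696*sin(n) + 13.611)*cos(n)/(4.32*sin(n)^2 + 3.49*sin(n) - 4.12)^2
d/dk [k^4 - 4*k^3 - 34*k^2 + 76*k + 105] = 4*k^3 - 12*k^2 - 68*k + 76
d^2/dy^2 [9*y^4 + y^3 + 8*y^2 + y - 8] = 108*y^2 + 6*y + 16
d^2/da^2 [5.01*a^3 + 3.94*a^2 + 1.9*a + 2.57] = 30.06*a + 7.88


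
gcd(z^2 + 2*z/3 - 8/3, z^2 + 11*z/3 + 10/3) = z + 2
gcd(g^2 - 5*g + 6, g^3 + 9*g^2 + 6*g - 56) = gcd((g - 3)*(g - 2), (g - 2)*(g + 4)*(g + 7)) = g - 2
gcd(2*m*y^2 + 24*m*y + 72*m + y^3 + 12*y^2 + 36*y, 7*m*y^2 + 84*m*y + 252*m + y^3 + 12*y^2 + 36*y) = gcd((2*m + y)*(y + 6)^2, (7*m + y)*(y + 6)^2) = y^2 + 12*y + 36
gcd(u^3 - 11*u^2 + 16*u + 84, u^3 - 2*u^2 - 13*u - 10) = u + 2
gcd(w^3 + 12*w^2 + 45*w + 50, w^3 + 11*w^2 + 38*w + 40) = w^2 + 7*w + 10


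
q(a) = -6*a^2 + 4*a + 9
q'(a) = 4 - 12*a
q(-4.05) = -105.62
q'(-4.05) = 52.60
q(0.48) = 9.54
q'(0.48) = -1.76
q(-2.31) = -32.26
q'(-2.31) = 31.72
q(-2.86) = -51.52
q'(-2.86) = 38.32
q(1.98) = -6.60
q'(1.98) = -19.76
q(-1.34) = -7.13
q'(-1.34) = 20.08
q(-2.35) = -33.54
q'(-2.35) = 32.20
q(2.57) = -20.35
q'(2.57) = -26.84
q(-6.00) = -231.00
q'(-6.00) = 76.00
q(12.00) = -807.00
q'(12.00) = -140.00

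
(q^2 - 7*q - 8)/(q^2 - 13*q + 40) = (q + 1)/(q - 5)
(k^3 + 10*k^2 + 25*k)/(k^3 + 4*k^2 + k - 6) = k*(k^2 + 10*k + 25)/(k^3 + 4*k^2 + k - 6)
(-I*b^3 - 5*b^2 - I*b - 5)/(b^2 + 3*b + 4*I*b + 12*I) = (-I*b^3 - 5*b^2 - I*b - 5)/(b^2 + b*(3 + 4*I) + 12*I)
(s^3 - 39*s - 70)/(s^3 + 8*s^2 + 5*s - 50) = (s^2 - 5*s - 14)/(s^2 + 3*s - 10)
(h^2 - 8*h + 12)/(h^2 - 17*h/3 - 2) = 3*(h - 2)/(3*h + 1)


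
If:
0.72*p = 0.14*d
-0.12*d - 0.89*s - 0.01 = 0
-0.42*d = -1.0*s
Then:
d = -0.02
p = -0.00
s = -0.01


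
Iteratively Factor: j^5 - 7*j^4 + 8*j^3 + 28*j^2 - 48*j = (j - 4)*(j^4 - 3*j^3 - 4*j^2 + 12*j) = (j - 4)*(j - 2)*(j^3 - j^2 - 6*j) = (j - 4)*(j - 2)*(j + 2)*(j^2 - 3*j) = (j - 4)*(j - 3)*(j - 2)*(j + 2)*(j)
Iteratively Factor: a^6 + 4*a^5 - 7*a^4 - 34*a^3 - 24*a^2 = (a - 3)*(a^5 + 7*a^4 + 14*a^3 + 8*a^2) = a*(a - 3)*(a^4 + 7*a^3 + 14*a^2 + 8*a) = a*(a - 3)*(a + 2)*(a^3 + 5*a^2 + 4*a) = a^2*(a - 3)*(a + 2)*(a^2 + 5*a + 4) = a^2*(a - 3)*(a + 1)*(a + 2)*(a + 4)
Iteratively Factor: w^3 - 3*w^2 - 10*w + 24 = (w + 3)*(w^2 - 6*w + 8) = (w - 4)*(w + 3)*(w - 2)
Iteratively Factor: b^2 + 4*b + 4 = (b + 2)*(b + 2)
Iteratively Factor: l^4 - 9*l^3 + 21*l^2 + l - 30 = (l - 5)*(l^3 - 4*l^2 + l + 6) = (l - 5)*(l + 1)*(l^2 - 5*l + 6) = (l - 5)*(l - 3)*(l + 1)*(l - 2)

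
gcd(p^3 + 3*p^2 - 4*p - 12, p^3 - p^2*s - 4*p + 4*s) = p^2 - 4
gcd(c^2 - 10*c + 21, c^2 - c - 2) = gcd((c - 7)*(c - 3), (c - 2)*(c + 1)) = 1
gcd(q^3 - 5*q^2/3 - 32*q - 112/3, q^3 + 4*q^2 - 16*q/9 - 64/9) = q^2 + 16*q/3 + 16/3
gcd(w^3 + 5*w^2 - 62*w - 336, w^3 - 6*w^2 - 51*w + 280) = w^2 - w - 56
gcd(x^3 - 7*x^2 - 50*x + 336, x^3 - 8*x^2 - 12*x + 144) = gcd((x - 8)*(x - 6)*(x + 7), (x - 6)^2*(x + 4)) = x - 6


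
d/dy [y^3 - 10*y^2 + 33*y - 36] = 3*y^2 - 20*y + 33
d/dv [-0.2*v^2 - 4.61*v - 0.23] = -0.4*v - 4.61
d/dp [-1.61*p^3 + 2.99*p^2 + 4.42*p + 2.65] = -4.83*p^2 + 5.98*p + 4.42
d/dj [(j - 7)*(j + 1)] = 2*j - 6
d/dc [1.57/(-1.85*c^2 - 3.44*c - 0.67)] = (5.809*c + 5.4008)/(1.85*c^2 + 3.44*c + 0.67)^2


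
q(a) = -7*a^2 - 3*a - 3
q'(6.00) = -87.00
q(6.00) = -273.00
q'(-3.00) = 39.00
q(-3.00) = -57.00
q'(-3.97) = 52.58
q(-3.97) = -101.42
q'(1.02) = -17.28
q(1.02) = -13.34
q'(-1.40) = 16.60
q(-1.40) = -12.52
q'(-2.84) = 36.76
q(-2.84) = -50.94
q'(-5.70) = 76.80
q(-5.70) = -213.33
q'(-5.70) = 76.80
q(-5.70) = -213.33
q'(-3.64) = 47.96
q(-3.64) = -84.83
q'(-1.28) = 14.92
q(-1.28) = -10.63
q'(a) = -14*a - 3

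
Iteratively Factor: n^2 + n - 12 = (n - 3)*(n + 4)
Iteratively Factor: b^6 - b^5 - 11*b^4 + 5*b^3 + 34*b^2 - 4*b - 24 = (b - 3)*(b^5 + 2*b^4 - 5*b^3 - 10*b^2 + 4*b + 8) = (b - 3)*(b + 2)*(b^4 - 5*b^2 + 4) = (b - 3)*(b + 2)^2*(b^3 - 2*b^2 - b + 2) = (b - 3)*(b + 1)*(b + 2)^2*(b^2 - 3*b + 2) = (b - 3)*(b - 2)*(b + 1)*(b + 2)^2*(b - 1)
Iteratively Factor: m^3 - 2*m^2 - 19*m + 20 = (m - 5)*(m^2 + 3*m - 4) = (m - 5)*(m + 4)*(m - 1)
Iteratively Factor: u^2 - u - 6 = (u - 3)*(u + 2)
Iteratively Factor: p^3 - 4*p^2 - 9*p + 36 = (p - 3)*(p^2 - p - 12) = (p - 3)*(p + 3)*(p - 4)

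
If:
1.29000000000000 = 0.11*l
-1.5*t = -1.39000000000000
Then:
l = 11.73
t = 0.93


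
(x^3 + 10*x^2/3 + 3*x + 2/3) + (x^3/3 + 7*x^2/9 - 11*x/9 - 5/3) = 4*x^3/3 + 37*x^2/9 + 16*x/9 - 1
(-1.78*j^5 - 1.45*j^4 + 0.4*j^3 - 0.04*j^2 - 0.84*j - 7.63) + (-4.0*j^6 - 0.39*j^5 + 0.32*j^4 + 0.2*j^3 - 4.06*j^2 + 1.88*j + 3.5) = -4.0*j^6 - 2.17*j^5 - 1.13*j^4 + 0.6*j^3 - 4.1*j^2 + 1.04*j - 4.13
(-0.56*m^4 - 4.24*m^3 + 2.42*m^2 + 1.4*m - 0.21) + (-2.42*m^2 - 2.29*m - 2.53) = -0.56*m^4 - 4.24*m^3 - 0.89*m - 2.74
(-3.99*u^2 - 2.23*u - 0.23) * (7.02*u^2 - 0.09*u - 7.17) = -28.0098*u^4 - 15.2955*u^3 + 27.1944*u^2 + 16.0098*u + 1.6491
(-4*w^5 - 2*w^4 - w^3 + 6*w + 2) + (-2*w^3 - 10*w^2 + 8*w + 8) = -4*w^5 - 2*w^4 - 3*w^3 - 10*w^2 + 14*w + 10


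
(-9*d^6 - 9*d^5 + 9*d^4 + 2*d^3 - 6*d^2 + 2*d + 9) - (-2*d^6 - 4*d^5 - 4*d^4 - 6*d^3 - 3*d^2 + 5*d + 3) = -7*d^6 - 5*d^5 + 13*d^4 + 8*d^3 - 3*d^2 - 3*d + 6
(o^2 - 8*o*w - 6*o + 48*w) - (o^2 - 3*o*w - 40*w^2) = -5*o*w - 6*o + 40*w^2 + 48*w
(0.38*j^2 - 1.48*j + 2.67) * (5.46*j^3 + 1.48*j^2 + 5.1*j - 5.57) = 2.0748*j^5 - 7.5184*j^4 + 14.3258*j^3 - 5.713*j^2 + 21.8606*j - 14.8719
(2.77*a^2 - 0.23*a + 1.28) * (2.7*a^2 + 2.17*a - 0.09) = 7.479*a^4 + 5.3899*a^3 + 2.7076*a^2 + 2.7983*a - 0.1152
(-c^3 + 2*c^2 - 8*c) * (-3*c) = 3*c^4 - 6*c^3 + 24*c^2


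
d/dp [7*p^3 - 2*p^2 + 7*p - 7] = 21*p^2 - 4*p + 7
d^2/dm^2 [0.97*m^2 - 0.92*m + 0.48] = 1.94000000000000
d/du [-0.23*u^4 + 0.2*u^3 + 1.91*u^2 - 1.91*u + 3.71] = -0.92*u^3 + 0.6*u^2 + 3.82*u - 1.91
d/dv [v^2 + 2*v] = 2*v + 2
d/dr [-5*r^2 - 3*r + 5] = -10*r - 3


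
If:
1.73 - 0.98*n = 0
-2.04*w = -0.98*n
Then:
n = 1.77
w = 0.85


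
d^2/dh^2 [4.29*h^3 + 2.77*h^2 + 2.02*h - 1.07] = 25.74*h + 5.54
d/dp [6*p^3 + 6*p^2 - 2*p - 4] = 18*p^2 + 12*p - 2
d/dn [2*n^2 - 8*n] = 4*n - 8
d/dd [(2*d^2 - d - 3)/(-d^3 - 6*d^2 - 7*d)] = (2*d^4 - 2*d^3 - 29*d^2 - 36*d - 21)/(d^2*(d^4 + 12*d^3 + 50*d^2 + 84*d + 49))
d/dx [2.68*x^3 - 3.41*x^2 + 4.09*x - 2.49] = 8.04*x^2 - 6.82*x + 4.09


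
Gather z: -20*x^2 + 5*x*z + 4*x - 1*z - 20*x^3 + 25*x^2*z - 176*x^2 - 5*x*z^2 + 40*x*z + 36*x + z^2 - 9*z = -20*x^3 - 196*x^2 + 40*x + z^2*(1 - 5*x) + z*(25*x^2 + 45*x - 10)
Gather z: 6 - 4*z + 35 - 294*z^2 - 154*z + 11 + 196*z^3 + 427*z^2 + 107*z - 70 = 196*z^3 + 133*z^2 - 51*z - 18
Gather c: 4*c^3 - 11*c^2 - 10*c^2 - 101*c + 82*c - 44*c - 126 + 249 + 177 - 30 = 4*c^3 - 21*c^2 - 63*c + 270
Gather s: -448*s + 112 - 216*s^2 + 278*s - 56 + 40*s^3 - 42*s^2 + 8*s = 40*s^3 - 258*s^2 - 162*s + 56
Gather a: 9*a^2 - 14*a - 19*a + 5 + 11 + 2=9*a^2 - 33*a + 18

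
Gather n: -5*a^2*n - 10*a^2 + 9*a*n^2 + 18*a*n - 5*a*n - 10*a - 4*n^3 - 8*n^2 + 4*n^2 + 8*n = -10*a^2 - 10*a - 4*n^3 + n^2*(9*a - 4) + n*(-5*a^2 + 13*a + 8)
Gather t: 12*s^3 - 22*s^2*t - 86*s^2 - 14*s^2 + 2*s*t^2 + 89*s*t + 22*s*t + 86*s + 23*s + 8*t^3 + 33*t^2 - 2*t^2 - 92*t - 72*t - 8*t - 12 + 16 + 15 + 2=12*s^3 - 100*s^2 + 109*s + 8*t^3 + t^2*(2*s + 31) + t*(-22*s^2 + 111*s - 172) + 21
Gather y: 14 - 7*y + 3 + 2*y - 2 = 15 - 5*y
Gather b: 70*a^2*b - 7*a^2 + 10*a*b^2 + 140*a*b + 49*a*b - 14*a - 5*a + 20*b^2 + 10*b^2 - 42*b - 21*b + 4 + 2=-7*a^2 - 19*a + b^2*(10*a + 30) + b*(70*a^2 + 189*a - 63) + 6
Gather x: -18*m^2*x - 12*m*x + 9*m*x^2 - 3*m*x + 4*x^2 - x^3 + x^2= -x^3 + x^2*(9*m + 5) + x*(-18*m^2 - 15*m)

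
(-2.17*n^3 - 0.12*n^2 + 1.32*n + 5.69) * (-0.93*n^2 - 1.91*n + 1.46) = 2.0181*n^5 + 4.2563*n^4 - 4.1666*n^3 - 7.9881*n^2 - 8.9407*n + 8.3074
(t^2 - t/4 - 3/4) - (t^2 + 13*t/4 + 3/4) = -7*t/2 - 3/2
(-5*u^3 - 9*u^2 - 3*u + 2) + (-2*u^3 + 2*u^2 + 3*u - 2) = -7*u^3 - 7*u^2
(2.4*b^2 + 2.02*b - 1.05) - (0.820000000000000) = 2.4*b^2 + 2.02*b - 1.87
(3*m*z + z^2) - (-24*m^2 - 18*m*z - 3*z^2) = 24*m^2 + 21*m*z + 4*z^2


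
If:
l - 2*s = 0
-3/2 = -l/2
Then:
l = 3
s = 3/2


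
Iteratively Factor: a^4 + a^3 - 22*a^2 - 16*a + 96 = (a + 4)*(a^3 - 3*a^2 - 10*a + 24) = (a - 2)*(a + 4)*(a^2 - a - 12) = (a - 4)*(a - 2)*(a + 4)*(a + 3)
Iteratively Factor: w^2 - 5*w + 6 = (w - 2)*(w - 3)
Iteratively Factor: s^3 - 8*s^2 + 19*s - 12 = (s - 1)*(s^2 - 7*s + 12) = (s - 3)*(s - 1)*(s - 4)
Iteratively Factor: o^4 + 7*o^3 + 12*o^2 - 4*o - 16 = (o + 2)*(o^3 + 5*o^2 + 2*o - 8) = (o - 1)*(o + 2)*(o^2 + 6*o + 8) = (o - 1)*(o + 2)^2*(o + 4)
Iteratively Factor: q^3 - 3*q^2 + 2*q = (q - 1)*(q^2 - 2*q) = q*(q - 1)*(q - 2)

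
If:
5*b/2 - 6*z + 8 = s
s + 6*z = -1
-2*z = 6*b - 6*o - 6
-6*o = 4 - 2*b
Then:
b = -18/5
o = -28/15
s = -251/5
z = 41/5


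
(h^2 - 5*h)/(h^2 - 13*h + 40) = h/(h - 8)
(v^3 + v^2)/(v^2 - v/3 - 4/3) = 3*v^2/(3*v - 4)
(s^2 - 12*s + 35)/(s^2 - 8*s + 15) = (s - 7)/(s - 3)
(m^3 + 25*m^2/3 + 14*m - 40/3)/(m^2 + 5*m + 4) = (3*m^2 + 13*m - 10)/(3*(m + 1))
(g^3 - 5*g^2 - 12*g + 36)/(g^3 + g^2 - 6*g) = (g - 6)/g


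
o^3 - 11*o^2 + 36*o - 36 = (o - 6)*(o - 3)*(o - 2)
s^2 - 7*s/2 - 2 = (s - 4)*(s + 1/2)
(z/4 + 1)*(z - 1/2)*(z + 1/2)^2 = z^4/4 + 9*z^3/8 + 7*z^2/16 - 9*z/32 - 1/8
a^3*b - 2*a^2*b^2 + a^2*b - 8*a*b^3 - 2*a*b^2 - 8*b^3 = (a - 4*b)*(a + 2*b)*(a*b + b)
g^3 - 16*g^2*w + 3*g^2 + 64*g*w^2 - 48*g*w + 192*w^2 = (g + 3)*(g - 8*w)^2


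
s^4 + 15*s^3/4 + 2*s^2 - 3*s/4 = s*(s - 1/4)*(s + 1)*(s + 3)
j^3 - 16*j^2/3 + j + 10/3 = (j - 5)*(j - 1)*(j + 2/3)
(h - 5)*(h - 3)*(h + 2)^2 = h^4 - 4*h^3 - 13*h^2 + 28*h + 60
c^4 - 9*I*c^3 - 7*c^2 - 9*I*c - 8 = (c - 8*I)*(c - I)^2*(c + I)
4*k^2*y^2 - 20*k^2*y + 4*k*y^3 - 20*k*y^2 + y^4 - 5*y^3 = y*(2*k + y)^2*(y - 5)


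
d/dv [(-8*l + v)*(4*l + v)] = -4*l + 2*v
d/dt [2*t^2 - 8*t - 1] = 4*t - 8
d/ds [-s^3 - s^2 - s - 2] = -3*s^2 - 2*s - 1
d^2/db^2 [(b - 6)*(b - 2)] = 2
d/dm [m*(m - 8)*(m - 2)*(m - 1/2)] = 4*m^3 - 63*m^2/2 + 42*m - 8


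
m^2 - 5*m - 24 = (m - 8)*(m + 3)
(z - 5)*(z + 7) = z^2 + 2*z - 35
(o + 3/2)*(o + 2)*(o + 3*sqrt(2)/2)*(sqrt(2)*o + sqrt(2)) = sqrt(2)*o^4 + 3*o^3 + 9*sqrt(2)*o^3/2 + 13*sqrt(2)*o^2/2 + 27*o^2/2 + 3*sqrt(2)*o + 39*o/2 + 9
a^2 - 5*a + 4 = (a - 4)*(a - 1)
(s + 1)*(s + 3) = s^2 + 4*s + 3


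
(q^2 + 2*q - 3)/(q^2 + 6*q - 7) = (q + 3)/(q + 7)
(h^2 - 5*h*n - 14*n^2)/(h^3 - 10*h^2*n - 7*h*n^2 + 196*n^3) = (h + 2*n)/(h^2 - 3*h*n - 28*n^2)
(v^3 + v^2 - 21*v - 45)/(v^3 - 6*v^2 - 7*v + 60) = (v + 3)/(v - 4)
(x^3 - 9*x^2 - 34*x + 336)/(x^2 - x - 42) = x - 8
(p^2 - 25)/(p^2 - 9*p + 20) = (p + 5)/(p - 4)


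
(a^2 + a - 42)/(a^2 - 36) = (a + 7)/(a + 6)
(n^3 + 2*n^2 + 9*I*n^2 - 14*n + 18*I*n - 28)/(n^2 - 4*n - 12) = (n^2 + 9*I*n - 14)/(n - 6)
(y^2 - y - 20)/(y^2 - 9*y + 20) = (y + 4)/(y - 4)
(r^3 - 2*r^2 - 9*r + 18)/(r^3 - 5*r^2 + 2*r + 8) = (r^2 - 9)/(r^2 - 3*r - 4)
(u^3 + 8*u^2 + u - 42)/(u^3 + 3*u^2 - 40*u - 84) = (u^2 + u - 6)/(u^2 - 4*u - 12)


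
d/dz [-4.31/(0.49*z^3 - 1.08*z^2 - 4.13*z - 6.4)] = (6.3357*z^2 - 9.3096*z - 17.8003)/(-0.49*z^3 + 1.08*z^2 + 4.13*z + 6.4)^2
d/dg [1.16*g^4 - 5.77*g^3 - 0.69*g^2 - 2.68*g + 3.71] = 4.64*g^3 - 17.31*g^2 - 1.38*g - 2.68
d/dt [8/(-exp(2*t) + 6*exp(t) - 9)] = 16*(exp(t) - 3)*exp(t)/(exp(2*t) - 6*exp(t) + 9)^2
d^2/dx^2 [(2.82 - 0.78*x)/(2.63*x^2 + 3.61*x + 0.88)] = (-(0.78*x - 2.82)*(5.26*x + 3.61)*(10.52*x + 7.22) + (12.3084*x - 9.2016)*(2.63*x^2 + 3.61*x + 0.88))/(2.63*x^2 + 3.61*x + 0.88)^3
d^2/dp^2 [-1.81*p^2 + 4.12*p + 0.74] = -3.62000000000000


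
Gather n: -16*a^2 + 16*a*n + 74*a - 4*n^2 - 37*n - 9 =-16*a^2 + 74*a - 4*n^2 + n*(16*a - 37) - 9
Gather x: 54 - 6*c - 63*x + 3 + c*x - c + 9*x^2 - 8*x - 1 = -7*c + 9*x^2 + x*(c - 71) + 56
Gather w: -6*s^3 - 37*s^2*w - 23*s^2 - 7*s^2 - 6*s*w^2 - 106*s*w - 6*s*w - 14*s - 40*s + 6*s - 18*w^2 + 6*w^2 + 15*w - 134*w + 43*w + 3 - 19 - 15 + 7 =-6*s^3 - 30*s^2 - 48*s + w^2*(-6*s - 12) + w*(-37*s^2 - 112*s - 76) - 24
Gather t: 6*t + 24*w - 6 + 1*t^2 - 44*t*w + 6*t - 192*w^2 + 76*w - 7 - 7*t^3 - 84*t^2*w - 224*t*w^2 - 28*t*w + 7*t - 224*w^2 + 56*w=-7*t^3 + t^2*(1 - 84*w) + t*(-224*w^2 - 72*w + 19) - 416*w^2 + 156*w - 13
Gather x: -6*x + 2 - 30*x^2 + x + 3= -30*x^2 - 5*x + 5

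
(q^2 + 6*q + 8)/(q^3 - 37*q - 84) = (q + 2)/(q^2 - 4*q - 21)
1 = 1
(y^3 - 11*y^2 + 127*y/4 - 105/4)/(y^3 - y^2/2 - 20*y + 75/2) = (2*y^2 - 17*y + 21)/(2*(y^2 + 2*y - 15))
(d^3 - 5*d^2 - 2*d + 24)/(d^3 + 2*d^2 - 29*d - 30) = (d^3 - 5*d^2 - 2*d + 24)/(d^3 + 2*d^2 - 29*d - 30)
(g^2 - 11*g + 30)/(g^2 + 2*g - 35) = (g - 6)/(g + 7)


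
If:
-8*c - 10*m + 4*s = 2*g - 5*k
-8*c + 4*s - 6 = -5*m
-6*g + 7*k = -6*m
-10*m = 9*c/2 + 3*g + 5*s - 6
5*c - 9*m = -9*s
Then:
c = -1404/5131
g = 1938/5131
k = 96/5131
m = 1826/5131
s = 2606/5131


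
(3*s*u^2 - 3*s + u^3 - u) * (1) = 3*s*u^2 - 3*s + u^3 - u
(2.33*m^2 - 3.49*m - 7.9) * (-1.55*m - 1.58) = -3.6115*m^3 + 1.7281*m^2 + 17.7592*m + 12.482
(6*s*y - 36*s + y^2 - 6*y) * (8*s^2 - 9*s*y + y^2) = 48*s^3*y - 288*s^3 - 46*s^2*y^2 + 276*s^2*y - 3*s*y^3 + 18*s*y^2 + y^4 - 6*y^3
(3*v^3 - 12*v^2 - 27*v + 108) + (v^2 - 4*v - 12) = 3*v^3 - 11*v^2 - 31*v + 96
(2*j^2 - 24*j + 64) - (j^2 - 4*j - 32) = j^2 - 20*j + 96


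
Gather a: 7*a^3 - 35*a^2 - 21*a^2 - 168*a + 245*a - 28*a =7*a^3 - 56*a^2 + 49*a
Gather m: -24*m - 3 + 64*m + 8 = 40*m + 5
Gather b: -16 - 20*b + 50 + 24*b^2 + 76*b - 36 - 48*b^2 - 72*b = -24*b^2 - 16*b - 2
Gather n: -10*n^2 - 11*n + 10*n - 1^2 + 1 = -10*n^2 - n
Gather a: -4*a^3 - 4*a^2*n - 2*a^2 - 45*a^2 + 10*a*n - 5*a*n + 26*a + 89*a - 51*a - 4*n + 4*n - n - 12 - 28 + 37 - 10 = -4*a^3 + a^2*(-4*n - 47) + a*(5*n + 64) - n - 13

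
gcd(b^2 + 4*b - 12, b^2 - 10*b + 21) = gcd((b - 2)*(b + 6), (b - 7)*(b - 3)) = 1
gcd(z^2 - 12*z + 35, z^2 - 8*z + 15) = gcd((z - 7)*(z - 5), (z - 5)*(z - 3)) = z - 5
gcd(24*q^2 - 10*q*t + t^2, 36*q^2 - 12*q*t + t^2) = 6*q - t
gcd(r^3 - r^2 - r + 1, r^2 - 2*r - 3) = r + 1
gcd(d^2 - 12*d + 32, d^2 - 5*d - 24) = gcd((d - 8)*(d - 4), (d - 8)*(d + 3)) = d - 8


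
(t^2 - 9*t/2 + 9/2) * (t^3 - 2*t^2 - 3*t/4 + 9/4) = t^5 - 13*t^4/2 + 51*t^3/4 - 27*t^2/8 - 27*t/2 + 81/8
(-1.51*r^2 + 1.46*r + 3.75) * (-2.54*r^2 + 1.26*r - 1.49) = 3.8354*r^4 - 5.611*r^3 - 5.4355*r^2 + 2.5496*r - 5.5875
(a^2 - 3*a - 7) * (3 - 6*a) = -6*a^3 + 21*a^2 + 33*a - 21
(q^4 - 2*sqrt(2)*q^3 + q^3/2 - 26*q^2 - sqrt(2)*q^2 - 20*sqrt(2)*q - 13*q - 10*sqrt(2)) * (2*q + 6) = 2*q^5 - 4*sqrt(2)*q^4 + 7*q^4 - 49*q^3 - 14*sqrt(2)*q^3 - 182*q^2 - 46*sqrt(2)*q^2 - 140*sqrt(2)*q - 78*q - 60*sqrt(2)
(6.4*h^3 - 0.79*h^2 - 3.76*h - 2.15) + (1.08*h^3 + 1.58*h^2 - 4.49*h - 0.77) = 7.48*h^3 + 0.79*h^2 - 8.25*h - 2.92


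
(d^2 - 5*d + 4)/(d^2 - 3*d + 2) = (d - 4)/(d - 2)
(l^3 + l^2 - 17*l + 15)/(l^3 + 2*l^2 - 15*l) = (l - 1)/l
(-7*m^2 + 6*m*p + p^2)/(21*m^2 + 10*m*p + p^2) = (-m + p)/(3*m + p)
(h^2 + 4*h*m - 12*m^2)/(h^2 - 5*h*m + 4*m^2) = (h^2 + 4*h*m - 12*m^2)/(h^2 - 5*h*m + 4*m^2)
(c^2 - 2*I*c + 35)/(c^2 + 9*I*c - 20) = (c - 7*I)/(c + 4*I)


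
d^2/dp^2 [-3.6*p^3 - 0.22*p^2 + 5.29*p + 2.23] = -21.6*p - 0.44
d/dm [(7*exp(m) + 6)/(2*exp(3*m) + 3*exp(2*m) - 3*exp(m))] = (-28*exp(3*m) - 57*exp(2*m) - 36*exp(m) + 18)*exp(-m)/(4*exp(4*m) + 12*exp(3*m) - 3*exp(2*m) - 18*exp(m) + 9)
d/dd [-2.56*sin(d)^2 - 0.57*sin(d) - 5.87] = -(5.12*sin(d) + 0.57)*cos(d)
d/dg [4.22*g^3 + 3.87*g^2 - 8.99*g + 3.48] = 12.66*g^2 + 7.74*g - 8.99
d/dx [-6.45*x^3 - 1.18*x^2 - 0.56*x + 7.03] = -19.35*x^2 - 2.36*x - 0.56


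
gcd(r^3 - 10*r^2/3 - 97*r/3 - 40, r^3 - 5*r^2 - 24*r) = r^2 - 5*r - 24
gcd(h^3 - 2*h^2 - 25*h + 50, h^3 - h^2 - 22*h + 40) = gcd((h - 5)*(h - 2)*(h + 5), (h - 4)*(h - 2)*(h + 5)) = h^2 + 3*h - 10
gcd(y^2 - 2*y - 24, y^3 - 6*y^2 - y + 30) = 1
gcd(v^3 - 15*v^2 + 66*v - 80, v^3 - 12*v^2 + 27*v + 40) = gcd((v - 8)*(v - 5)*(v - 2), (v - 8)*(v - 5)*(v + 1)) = v^2 - 13*v + 40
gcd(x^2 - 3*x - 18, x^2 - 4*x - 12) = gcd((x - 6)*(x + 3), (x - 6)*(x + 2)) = x - 6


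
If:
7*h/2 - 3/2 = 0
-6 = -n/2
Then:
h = 3/7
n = 12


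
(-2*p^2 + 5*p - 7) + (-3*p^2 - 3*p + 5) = -5*p^2 + 2*p - 2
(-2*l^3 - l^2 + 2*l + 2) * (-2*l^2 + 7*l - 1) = 4*l^5 - 12*l^4 - 9*l^3 + 11*l^2 + 12*l - 2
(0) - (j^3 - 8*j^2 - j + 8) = -j^3 + 8*j^2 + j - 8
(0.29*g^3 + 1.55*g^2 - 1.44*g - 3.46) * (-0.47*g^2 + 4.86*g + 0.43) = -0.1363*g^5 + 0.6809*g^4 + 8.3345*g^3 - 4.7057*g^2 - 17.4348*g - 1.4878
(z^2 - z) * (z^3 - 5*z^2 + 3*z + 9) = z^5 - 6*z^4 + 8*z^3 + 6*z^2 - 9*z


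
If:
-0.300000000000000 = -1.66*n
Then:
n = 0.18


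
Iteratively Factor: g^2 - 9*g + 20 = (g - 4)*(g - 5)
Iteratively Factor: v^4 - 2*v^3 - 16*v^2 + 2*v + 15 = (v + 3)*(v^3 - 5*v^2 - v + 5) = (v - 5)*(v + 3)*(v^2 - 1) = (v - 5)*(v - 1)*(v + 3)*(v + 1)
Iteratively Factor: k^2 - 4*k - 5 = (k - 5)*(k + 1)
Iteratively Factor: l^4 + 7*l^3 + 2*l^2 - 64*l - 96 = (l + 4)*(l^3 + 3*l^2 - 10*l - 24) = (l + 2)*(l + 4)*(l^2 + l - 12) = (l - 3)*(l + 2)*(l + 4)*(l + 4)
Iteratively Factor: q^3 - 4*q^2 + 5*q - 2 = (q - 1)*(q^2 - 3*q + 2) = (q - 1)^2*(q - 2)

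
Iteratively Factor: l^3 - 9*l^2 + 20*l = (l - 4)*(l^2 - 5*l) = l*(l - 4)*(l - 5)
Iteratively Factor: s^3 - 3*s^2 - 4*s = (s)*(s^2 - 3*s - 4) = s*(s - 4)*(s + 1)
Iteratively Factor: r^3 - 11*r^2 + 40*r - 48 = (r - 3)*(r^2 - 8*r + 16) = (r - 4)*(r - 3)*(r - 4)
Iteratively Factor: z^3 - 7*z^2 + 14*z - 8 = (z - 1)*(z^2 - 6*z + 8) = (z - 4)*(z - 1)*(z - 2)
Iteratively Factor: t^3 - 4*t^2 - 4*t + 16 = (t - 4)*(t^2 - 4) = (t - 4)*(t - 2)*(t + 2)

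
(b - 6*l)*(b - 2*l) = b^2 - 8*b*l + 12*l^2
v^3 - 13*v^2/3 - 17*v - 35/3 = (v - 7)*(v + 1)*(v + 5/3)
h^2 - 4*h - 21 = (h - 7)*(h + 3)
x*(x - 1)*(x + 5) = x^3 + 4*x^2 - 5*x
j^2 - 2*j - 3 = (j - 3)*(j + 1)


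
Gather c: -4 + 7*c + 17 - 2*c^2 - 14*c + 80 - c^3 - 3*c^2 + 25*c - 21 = -c^3 - 5*c^2 + 18*c + 72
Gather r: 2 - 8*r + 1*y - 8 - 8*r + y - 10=-16*r + 2*y - 16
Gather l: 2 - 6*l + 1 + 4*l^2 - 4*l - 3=4*l^2 - 10*l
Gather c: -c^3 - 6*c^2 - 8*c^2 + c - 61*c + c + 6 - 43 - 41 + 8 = -c^3 - 14*c^2 - 59*c - 70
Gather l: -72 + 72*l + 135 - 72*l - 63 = 0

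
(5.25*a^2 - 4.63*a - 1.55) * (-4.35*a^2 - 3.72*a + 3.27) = -22.8375*a^4 + 0.610499999999998*a^3 + 41.1336*a^2 - 9.3741*a - 5.0685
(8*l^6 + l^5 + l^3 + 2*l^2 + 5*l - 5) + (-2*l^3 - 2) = 8*l^6 + l^5 - l^3 + 2*l^2 + 5*l - 7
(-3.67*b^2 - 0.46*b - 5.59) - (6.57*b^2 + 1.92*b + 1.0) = -10.24*b^2 - 2.38*b - 6.59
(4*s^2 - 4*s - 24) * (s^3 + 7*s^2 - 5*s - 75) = 4*s^5 + 24*s^4 - 72*s^3 - 448*s^2 + 420*s + 1800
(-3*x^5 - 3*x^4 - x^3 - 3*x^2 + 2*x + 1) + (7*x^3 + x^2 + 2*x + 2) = -3*x^5 - 3*x^4 + 6*x^3 - 2*x^2 + 4*x + 3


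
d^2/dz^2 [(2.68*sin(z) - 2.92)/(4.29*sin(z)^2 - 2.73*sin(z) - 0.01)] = (-49.322988*sin(z)^5 + 183.572532*sin(z)^4 - 4.63834800000004*sin(z)^3 - 300.103128*sin(z)^2 + 205.798832*sin(z) - 43.9218)/(78.953589*sin(z)^6 - 150.729579*sin(z)^5 + 95.3667*sin(z)^4 - 19.643715*sin(z)^3 - 0.2223*sin(z)^2 - 0.000819*sin(z) - 1.0e-6)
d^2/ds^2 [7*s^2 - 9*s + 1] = 14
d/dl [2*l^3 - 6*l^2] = 6*l*(l - 2)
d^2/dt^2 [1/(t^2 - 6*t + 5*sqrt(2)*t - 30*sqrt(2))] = 2*(-t^2 - 5*sqrt(2)*t + 6*t + (2*t - 6 + 5*sqrt(2))^2 + 30*sqrt(2))/(t^2 - 6*t + 5*sqrt(2)*t - 30*sqrt(2))^3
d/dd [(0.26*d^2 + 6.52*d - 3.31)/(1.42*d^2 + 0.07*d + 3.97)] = (-9.2402*d^2 + 11.4648*d + 26.1161)/(2.0164*d^4 + 0.1988*d^3 + 11.2797*d^2 + 0.5558*d + 15.7609)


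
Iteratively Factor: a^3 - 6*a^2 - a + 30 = (a + 2)*(a^2 - 8*a + 15) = (a - 3)*(a + 2)*(a - 5)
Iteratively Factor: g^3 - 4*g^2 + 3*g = (g - 1)*(g^2 - 3*g) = (g - 3)*(g - 1)*(g)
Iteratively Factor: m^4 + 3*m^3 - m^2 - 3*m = (m + 3)*(m^3 - m) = (m + 1)*(m + 3)*(m^2 - m) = m*(m + 1)*(m + 3)*(m - 1)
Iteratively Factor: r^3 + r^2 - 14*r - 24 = (r - 4)*(r^2 + 5*r + 6) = (r - 4)*(r + 2)*(r + 3)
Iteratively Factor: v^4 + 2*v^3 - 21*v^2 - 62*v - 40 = (v - 5)*(v^3 + 7*v^2 + 14*v + 8) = (v - 5)*(v + 2)*(v^2 + 5*v + 4) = (v - 5)*(v + 1)*(v + 2)*(v + 4)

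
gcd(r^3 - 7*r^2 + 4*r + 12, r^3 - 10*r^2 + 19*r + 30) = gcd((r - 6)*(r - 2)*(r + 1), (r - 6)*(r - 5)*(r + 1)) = r^2 - 5*r - 6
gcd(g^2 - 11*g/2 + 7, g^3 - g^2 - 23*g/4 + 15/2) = g - 2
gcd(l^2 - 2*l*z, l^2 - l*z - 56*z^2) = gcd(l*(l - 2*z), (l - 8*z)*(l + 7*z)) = 1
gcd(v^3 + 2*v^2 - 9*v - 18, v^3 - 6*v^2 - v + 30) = v^2 - v - 6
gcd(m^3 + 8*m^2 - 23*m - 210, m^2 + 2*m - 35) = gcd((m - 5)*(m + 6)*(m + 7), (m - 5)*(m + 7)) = m^2 + 2*m - 35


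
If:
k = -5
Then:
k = -5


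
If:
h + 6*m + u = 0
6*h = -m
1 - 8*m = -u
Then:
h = -1/83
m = 6/83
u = -35/83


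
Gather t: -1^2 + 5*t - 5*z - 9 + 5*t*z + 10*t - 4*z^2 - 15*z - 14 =t*(5*z + 15) - 4*z^2 - 20*z - 24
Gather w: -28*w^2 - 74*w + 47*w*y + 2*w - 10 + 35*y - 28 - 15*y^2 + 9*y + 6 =-28*w^2 + w*(47*y - 72) - 15*y^2 + 44*y - 32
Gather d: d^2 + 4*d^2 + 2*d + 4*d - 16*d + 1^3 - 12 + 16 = 5*d^2 - 10*d + 5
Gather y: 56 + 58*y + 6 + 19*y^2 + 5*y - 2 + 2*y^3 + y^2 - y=2*y^3 + 20*y^2 + 62*y + 60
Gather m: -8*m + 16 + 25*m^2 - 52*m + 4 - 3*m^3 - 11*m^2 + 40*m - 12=-3*m^3 + 14*m^2 - 20*m + 8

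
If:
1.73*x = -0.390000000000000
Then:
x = -0.23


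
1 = 1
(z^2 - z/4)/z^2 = (z - 1/4)/z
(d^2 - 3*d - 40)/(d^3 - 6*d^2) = (d^2 - 3*d - 40)/(d^2*(d - 6))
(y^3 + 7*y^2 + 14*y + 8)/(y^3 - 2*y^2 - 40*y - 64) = (y + 1)/(y - 8)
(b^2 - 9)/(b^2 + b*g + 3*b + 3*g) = (b - 3)/(b + g)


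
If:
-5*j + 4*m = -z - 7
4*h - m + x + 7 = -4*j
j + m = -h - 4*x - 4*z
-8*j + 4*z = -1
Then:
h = -13*z/120 - 1211/480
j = z/2 + 1/8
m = 3*z/8 - 51/32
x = 479/480 - 143*z/120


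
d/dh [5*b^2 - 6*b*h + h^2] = -6*b + 2*h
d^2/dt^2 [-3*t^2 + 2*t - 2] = -6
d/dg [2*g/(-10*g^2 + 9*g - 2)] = 4*(5*g^2 - 1)/(100*g^4 - 180*g^3 + 121*g^2 - 36*g + 4)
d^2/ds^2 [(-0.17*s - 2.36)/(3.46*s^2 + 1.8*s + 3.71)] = (-(0.17*s + 2.36)*(6.92*s + 1.8)*(13.84*s + 3.6) + (3.5292*s + 16.9432)*(3.46*s^2 + 1.8*s + 3.71))/(3.46*s^2 + 1.8*s + 3.71)^3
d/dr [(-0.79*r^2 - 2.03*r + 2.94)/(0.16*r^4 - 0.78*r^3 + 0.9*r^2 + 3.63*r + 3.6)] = (0.2528*r^5 + 0.3582*r^4 - 5.0484*r^3 + 5.8389*r^2 - 10.98*r - 17.9802)/(0.0256*r^8 - 0.2496*r^7 + 0.8964*r^6 - 0.2424*r^5 - 3.7008*r^4 + 0.917999999999999*r^3 + 19.6569*r^2 + 26.136*r + 12.96)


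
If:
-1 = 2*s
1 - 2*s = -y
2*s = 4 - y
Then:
No Solution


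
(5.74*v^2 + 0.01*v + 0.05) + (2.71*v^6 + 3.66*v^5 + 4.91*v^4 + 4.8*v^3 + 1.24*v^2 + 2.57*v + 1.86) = 2.71*v^6 + 3.66*v^5 + 4.91*v^4 + 4.8*v^3 + 6.98*v^2 + 2.58*v + 1.91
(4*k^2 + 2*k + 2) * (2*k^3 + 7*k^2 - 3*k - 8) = 8*k^5 + 32*k^4 + 6*k^3 - 24*k^2 - 22*k - 16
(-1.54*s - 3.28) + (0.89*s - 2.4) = -0.65*s - 5.68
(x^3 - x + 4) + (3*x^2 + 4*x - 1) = x^3 + 3*x^2 + 3*x + 3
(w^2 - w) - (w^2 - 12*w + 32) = 11*w - 32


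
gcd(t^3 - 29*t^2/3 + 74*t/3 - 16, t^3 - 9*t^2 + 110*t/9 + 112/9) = t - 8/3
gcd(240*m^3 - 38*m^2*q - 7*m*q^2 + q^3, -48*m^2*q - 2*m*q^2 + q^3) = -48*m^2 - 2*m*q + q^2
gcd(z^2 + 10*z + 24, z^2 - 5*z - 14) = 1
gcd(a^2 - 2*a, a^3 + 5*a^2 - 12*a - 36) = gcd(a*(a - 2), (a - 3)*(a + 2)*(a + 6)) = 1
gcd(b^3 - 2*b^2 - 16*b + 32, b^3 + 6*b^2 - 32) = b^2 + 2*b - 8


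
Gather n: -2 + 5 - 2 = 1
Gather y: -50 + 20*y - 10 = 20*y - 60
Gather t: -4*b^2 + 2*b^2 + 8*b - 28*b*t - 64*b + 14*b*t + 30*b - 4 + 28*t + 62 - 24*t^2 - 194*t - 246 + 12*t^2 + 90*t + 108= -2*b^2 - 26*b - 12*t^2 + t*(-14*b - 76) - 80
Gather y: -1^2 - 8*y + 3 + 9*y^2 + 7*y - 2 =9*y^2 - y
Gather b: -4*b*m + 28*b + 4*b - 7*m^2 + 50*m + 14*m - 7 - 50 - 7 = b*(32 - 4*m) - 7*m^2 + 64*m - 64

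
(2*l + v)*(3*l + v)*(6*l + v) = 36*l^3 + 36*l^2*v + 11*l*v^2 + v^3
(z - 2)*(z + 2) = z^2 - 4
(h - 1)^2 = h^2 - 2*h + 1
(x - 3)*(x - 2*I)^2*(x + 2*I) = x^4 - 3*x^3 - 2*I*x^3 + 4*x^2 + 6*I*x^2 - 12*x - 8*I*x + 24*I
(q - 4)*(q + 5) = q^2 + q - 20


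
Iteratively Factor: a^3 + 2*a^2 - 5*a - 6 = (a - 2)*(a^2 + 4*a + 3) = (a - 2)*(a + 1)*(a + 3)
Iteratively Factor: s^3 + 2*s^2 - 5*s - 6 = (s - 2)*(s^2 + 4*s + 3) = (s - 2)*(s + 1)*(s + 3)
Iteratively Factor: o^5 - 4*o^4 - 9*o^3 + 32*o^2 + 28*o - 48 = (o + 2)*(o^4 - 6*o^3 + 3*o^2 + 26*o - 24) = (o + 2)^2*(o^3 - 8*o^2 + 19*o - 12) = (o - 1)*(o + 2)^2*(o^2 - 7*o + 12) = (o - 3)*(o - 1)*(o + 2)^2*(o - 4)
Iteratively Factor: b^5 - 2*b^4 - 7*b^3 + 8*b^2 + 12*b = (b + 1)*(b^4 - 3*b^3 - 4*b^2 + 12*b) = (b - 2)*(b + 1)*(b^3 - b^2 - 6*b) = b*(b - 2)*(b + 1)*(b^2 - b - 6) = b*(b - 2)*(b + 1)*(b + 2)*(b - 3)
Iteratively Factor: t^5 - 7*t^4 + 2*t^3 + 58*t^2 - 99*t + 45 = (t - 5)*(t^4 - 2*t^3 - 8*t^2 + 18*t - 9) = (t - 5)*(t - 1)*(t^3 - t^2 - 9*t + 9) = (t - 5)*(t - 1)^2*(t^2 - 9) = (t - 5)*(t - 1)^2*(t + 3)*(t - 3)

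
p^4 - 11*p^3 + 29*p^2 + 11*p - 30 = (p - 6)*(p - 5)*(p - 1)*(p + 1)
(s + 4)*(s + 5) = s^2 + 9*s + 20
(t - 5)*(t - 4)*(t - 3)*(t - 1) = t^4 - 13*t^3 + 59*t^2 - 107*t + 60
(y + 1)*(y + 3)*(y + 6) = y^3 + 10*y^2 + 27*y + 18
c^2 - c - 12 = (c - 4)*(c + 3)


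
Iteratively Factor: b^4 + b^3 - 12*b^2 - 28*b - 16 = (b + 1)*(b^3 - 12*b - 16) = (b - 4)*(b + 1)*(b^2 + 4*b + 4) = (b - 4)*(b + 1)*(b + 2)*(b + 2)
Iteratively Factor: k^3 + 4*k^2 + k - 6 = (k + 3)*(k^2 + k - 2) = (k + 2)*(k + 3)*(k - 1)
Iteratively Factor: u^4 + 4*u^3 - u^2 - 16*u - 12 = (u + 2)*(u^3 + 2*u^2 - 5*u - 6) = (u - 2)*(u + 2)*(u^2 + 4*u + 3) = (u - 2)*(u + 2)*(u + 3)*(u + 1)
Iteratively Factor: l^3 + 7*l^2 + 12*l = (l + 4)*(l^2 + 3*l) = (l + 3)*(l + 4)*(l)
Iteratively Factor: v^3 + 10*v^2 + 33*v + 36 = (v + 3)*(v^2 + 7*v + 12) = (v + 3)*(v + 4)*(v + 3)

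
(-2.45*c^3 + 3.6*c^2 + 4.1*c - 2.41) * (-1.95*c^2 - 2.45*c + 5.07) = 4.7775*c^5 - 1.0175*c^4 - 29.2365*c^3 + 12.9065*c^2 + 26.6915*c - 12.2187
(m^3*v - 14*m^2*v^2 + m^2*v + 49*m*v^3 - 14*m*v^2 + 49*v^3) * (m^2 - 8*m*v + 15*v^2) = m^5*v - 22*m^4*v^2 + m^4*v + 176*m^3*v^3 - 22*m^3*v^2 - 602*m^2*v^4 + 176*m^2*v^3 + 735*m*v^5 - 602*m*v^4 + 735*v^5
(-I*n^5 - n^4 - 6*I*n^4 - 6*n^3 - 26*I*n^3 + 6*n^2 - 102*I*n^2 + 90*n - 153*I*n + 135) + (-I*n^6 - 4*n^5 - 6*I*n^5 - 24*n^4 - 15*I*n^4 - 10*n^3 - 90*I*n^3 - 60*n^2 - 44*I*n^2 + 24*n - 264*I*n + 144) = -I*n^6 - 4*n^5 - 7*I*n^5 - 25*n^4 - 21*I*n^4 - 16*n^3 - 116*I*n^3 - 54*n^2 - 146*I*n^2 + 114*n - 417*I*n + 279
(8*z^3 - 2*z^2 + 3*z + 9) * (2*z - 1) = 16*z^4 - 12*z^3 + 8*z^2 + 15*z - 9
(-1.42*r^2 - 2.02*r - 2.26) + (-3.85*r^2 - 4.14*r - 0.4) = -5.27*r^2 - 6.16*r - 2.66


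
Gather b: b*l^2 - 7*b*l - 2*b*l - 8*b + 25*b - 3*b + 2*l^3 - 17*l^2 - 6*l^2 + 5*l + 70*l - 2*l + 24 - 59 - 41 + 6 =b*(l^2 - 9*l + 14) + 2*l^3 - 23*l^2 + 73*l - 70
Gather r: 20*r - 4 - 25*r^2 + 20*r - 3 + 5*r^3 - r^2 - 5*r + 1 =5*r^3 - 26*r^2 + 35*r - 6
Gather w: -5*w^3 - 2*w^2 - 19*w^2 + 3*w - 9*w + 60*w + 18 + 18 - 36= -5*w^3 - 21*w^2 + 54*w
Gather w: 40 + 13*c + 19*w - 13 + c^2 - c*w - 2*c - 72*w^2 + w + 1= c^2 + 11*c - 72*w^2 + w*(20 - c) + 28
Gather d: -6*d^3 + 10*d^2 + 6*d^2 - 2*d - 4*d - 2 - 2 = -6*d^3 + 16*d^2 - 6*d - 4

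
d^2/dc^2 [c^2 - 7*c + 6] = 2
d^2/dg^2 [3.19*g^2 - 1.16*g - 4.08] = 6.38000000000000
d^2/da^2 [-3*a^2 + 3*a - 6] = -6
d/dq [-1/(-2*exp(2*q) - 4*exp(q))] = -(exp(q) + 1)*exp(-q)/(exp(q) + 2)^2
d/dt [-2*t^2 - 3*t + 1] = -4*t - 3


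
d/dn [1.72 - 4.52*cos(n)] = 4.52*sin(n)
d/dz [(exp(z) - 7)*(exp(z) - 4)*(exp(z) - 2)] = (3*exp(2*z) - 26*exp(z) + 50)*exp(z)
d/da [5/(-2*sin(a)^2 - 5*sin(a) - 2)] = 5*(4*sin(a) + 5)*cos(a)/(2*sin(a)^2 + 5*sin(a) + 2)^2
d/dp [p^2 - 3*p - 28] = 2*p - 3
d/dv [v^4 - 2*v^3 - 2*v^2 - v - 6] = 4*v^3 - 6*v^2 - 4*v - 1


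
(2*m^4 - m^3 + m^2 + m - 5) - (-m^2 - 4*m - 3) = 2*m^4 - m^3 + 2*m^2 + 5*m - 2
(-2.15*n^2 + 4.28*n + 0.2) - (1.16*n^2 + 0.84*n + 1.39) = -3.31*n^2 + 3.44*n - 1.19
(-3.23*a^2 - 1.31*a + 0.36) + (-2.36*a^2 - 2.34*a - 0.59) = -5.59*a^2 - 3.65*a - 0.23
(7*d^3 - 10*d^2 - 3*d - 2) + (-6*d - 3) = 7*d^3 - 10*d^2 - 9*d - 5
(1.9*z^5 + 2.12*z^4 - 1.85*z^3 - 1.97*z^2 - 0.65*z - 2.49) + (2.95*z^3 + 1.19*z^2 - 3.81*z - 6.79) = 1.9*z^5 + 2.12*z^4 + 1.1*z^3 - 0.78*z^2 - 4.46*z - 9.28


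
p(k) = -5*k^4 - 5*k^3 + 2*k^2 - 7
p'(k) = -20*k^3 - 15*k^2 + 4*k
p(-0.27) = -6.78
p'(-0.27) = -1.78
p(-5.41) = -3439.87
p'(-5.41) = 2706.15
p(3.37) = -820.55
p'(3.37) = -922.33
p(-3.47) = -498.92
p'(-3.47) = 641.14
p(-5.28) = -3101.28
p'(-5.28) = 2504.66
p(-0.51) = -6.15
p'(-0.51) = -3.29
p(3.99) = -1560.01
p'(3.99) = -1493.27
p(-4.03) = -966.10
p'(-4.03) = 1049.28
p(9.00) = -36295.00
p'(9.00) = -15759.00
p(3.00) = -529.00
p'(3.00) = -663.00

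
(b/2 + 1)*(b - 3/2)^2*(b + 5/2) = b^4/2 + 3*b^3/4 - 25*b^2/8 - 39*b/16 + 45/8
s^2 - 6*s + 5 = (s - 5)*(s - 1)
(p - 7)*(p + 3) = p^2 - 4*p - 21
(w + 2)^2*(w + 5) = w^3 + 9*w^2 + 24*w + 20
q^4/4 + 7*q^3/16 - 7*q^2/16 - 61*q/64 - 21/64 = (q/2 + 1/4)*(q/2 + 1/2)*(q - 3/2)*(q + 7/4)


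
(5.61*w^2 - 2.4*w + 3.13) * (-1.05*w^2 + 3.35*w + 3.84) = -5.8905*w^4 + 21.3135*w^3 + 10.2159*w^2 + 1.2695*w + 12.0192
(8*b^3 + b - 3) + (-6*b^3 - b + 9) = 2*b^3 + 6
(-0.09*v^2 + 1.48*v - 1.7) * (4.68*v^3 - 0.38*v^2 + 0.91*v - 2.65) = -0.4212*v^5 + 6.9606*v^4 - 8.6003*v^3 + 2.2313*v^2 - 5.469*v + 4.505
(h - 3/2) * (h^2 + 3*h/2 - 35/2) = h^3 - 79*h/4 + 105/4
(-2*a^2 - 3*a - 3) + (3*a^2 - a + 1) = a^2 - 4*a - 2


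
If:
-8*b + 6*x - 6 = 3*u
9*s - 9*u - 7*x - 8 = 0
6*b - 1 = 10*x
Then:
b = 5*x/3 + 1/6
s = -5*x/3 - 14/9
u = -22*x/9 - 22/9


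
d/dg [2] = 0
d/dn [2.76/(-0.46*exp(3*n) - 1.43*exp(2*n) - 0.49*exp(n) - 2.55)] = (3.8088*exp(2*n) + 7.8936*exp(n) + 1.3524)*exp(n)/(0.46*exp(3*n) + 1.43*exp(2*n) + 0.49*exp(n) + 2.55)^2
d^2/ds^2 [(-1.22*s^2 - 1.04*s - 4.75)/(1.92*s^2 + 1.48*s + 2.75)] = (-0.734208000000002*s^3 - 66.4128*s^2 - 48.0384*s + 19.3643)/(7.077888*s^6 + 16.367616*s^5 + 43.029504*s^4 + 50.128192*s^3 + 61.6308*s^2 + 33.5775*s + 20.796875)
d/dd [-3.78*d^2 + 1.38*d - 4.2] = 1.38 - 7.56*d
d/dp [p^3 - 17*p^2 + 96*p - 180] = 3*p^2 - 34*p + 96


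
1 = 1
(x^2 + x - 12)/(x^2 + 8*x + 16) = (x - 3)/(x + 4)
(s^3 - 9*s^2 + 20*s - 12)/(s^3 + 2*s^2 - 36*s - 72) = (s^2 - 3*s + 2)/(s^2 + 8*s + 12)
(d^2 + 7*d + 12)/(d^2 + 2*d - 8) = (d + 3)/(d - 2)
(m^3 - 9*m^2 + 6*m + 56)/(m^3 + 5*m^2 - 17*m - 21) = (m^3 - 9*m^2 + 6*m + 56)/(m^3 + 5*m^2 - 17*m - 21)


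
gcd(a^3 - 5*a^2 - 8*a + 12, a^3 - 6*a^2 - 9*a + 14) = a^2 + a - 2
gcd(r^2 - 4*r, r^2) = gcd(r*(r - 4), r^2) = r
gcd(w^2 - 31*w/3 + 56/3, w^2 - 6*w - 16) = w - 8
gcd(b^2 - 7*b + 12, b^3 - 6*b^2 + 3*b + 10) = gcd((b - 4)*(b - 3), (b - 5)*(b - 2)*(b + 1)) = 1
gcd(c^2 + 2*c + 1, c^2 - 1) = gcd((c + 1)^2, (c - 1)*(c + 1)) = c + 1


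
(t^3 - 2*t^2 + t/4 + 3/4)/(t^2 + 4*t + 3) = (4*t^3 - 8*t^2 + t + 3)/(4*(t^2 + 4*t + 3))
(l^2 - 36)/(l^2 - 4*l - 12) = (l + 6)/(l + 2)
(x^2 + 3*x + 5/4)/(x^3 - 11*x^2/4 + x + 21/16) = 4*(2*x + 5)/(8*x^2 - 26*x + 21)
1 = 1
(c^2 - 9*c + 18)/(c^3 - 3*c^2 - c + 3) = (c - 6)/(c^2 - 1)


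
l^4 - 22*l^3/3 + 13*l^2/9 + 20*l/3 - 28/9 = (l - 7)*(l - 2/3)^2*(l + 1)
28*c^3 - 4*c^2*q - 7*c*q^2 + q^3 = (-7*c + q)*(-2*c + q)*(2*c + q)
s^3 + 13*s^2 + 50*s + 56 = (s + 2)*(s + 4)*(s + 7)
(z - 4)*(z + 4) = z^2 - 16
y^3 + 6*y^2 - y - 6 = (y - 1)*(y + 1)*(y + 6)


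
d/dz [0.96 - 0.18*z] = -0.180000000000000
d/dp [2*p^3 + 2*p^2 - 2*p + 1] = 6*p^2 + 4*p - 2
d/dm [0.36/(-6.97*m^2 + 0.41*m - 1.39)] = (5.0184*m - 0.1476)/(6.97*m^2 - 0.41*m + 1.39)^2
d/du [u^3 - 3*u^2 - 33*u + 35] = 3*u^2 - 6*u - 33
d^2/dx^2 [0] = 0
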